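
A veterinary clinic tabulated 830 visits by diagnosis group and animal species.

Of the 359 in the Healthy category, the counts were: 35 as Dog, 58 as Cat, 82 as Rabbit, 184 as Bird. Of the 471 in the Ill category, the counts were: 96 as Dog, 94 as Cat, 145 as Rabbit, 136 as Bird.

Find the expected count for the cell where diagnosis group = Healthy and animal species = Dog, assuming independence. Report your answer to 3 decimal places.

Row total (Healthy) = 359; column total (Dog) = 131; grand total N = 830.
Expected count = (row total × column total) / N = 359 × 131 / 830 = 56.661.

56.661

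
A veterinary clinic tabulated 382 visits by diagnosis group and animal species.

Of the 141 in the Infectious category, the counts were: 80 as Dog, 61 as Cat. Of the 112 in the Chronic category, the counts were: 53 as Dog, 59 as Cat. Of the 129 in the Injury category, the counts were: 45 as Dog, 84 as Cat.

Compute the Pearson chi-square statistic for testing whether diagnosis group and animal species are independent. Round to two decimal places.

12.96

Row totals: 141, 112, 129. Column totals: 178, 204. Grand total N = 382.
Expected counts (row total × column total / N):
  Infectious, Dog: 141×178/382 = 65.7016
  Infectious, Cat: 141×204/382 = 75.2984
  Chronic, Dog: 112×178/382 = 52.1885
  Chronic, Cat: 112×204/382 = 59.8115
  Injury, Dog: 129×178/382 = 60.1099
  Injury, Cat: 129×204/382 = 68.8901
Contributions (O − E)²/E:
  (80 − 65.7016)²/65.7016 = 3.1117
  (61 − 75.2984)²/75.2984 = 2.7151
  (53 − 52.1885)²/52.1885 = 0.0126
  (59 − 59.8115)²/59.8115 = 0.0110
  (45 − 60.1099)²/60.1099 = 3.7982
  (84 − 68.8901)²/68.8901 = 3.3141
χ² = 3.1117 + 2.7151 + 0.0126 + 0.0110 + 3.7982 + 3.3141 = 12.96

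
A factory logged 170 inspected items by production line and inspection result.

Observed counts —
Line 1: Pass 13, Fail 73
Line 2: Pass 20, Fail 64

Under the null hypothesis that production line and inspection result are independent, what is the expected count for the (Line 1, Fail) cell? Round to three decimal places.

Row total (Line 1) = 86; column total (Fail) = 137; grand total N = 170.
Expected count = (row total × column total) / N = 86 × 137 / 170 = 69.306.

69.306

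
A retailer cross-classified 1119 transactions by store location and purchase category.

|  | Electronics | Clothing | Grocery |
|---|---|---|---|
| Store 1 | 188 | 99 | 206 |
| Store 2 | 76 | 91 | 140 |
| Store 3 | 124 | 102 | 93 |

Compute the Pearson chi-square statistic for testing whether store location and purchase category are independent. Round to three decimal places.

36.826

Row totals: 493, 307, 319. Column totals: 388, 292, 439. Grand total N = 1119.
Expected counts (row total × column total / N):
  Store 1, Electronics: 493×388/1119 = 170.9419
  Store 1, Clothing: 493×292/1119 = 128.6470
  Store 1, Grocery: 493×439/1119 = 193.4111
  Store 2, Electronics: 307×388/1119 = 106.4486
  Store 2, Clothing: 307×292/1119 = 80.1108
  Store 2, Grocery: 307×439/1119 = 120.4406
  Store 3, Electronics: 319×388/1119 = 110.6095
  Store 3, Clothing: 319×292/1119 = 83.2422
  Store 3, Grocery: 319×439/1119 = 125.1483
Contributions (O − E)²/E:
  (188 − 170.9419)²/170.9419 = 1.7022
  (99 − 128.6470)²/128.6470 = 6.8322
  (206 − 193.4111)²/193.4111 = 0.8194
  (76 − 106.4486)²/106.4486 = 8.7095
  (91 − 80.1108)²/80.1108 = 1.4801
  (140 − 120.4406)²/120.4406 = 3.1764
  (124 − 110.6095)²/110.6095 = 1.6211
  (102 − 83.2422)²/83.2422 = 4.2269
  (93 − 125.1483)²/125.1483 = 8.2583
χ² = 1.7022 + 6.8322 + 0.8194 + 8.7095 + 1.4801 + 3.1764 + 1.6211 + 4.2269 + 8.2583 = 36.826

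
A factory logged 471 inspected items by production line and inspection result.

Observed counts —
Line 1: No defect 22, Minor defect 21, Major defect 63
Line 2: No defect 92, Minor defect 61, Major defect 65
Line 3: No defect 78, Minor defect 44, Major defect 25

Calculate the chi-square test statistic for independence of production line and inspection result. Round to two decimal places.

53.58

Row totals: 106, 218, 147. Column totals: 192, 126, 153. Grand total N = 471.
Expected counts (row total × column total / N):
  Line 1, No defect: 106×192/471 = 43.210
  Line 1, Minor defect: 106×126/471 = 28.357
  Line 1, Major defect: 106×153/471 = 34.433
  Line 2, No defect: 218×192/471 = 88.866
  Line 2, Minor defect: 218×126/471 = 58.318
  Line 2, Major defect: 218×153/471 = 70.815
  Line 3, No defect: 147×192/471 = 59.924
  Line 3, Minor defect: 147×126/471 = 39.325
  Line 3, Major defect: 147×153/471 = 47.752
Contributions (O − E)²/E:
  (22 − 43.210)²/43.210 = 10.4111
  (21 − 28.357)²/28.357 = 1.9087
  (63 − 34.433)²/34.433 = 23.7003
  (92 − 88.866)²/88.866 = 0.1105
  (61 − 58.318)²/58.318 = 0.1233
  (65 − 70.815)²/70.815 = 0.4775
  (78 − 59.924)²/59.924 = 5.4526
  (44 − 39.325)²/39.325 = 0.5558
  (25 − 47.752)²/47.752 = 10.8405
χ² = 10.4111 + 1.9087 + 23.7003 + 0.1105 + 0.1233 + 0.4775 + 5.4526 + 0.5558 + 10.8405 = 53.58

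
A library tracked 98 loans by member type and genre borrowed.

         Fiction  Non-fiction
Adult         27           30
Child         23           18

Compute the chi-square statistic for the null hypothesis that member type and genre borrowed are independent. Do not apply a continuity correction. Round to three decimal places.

Row totals: 57, 41. Column totals: 50, 48. Grand total N = 98.
Expected counts (row total × column total / N):
  Adult, Fiction: 57×50/98 = 29.0816
  Adult, Non-fiction: 57×48/98 = 27.9184
  Child, Fiction: 41×50/98 = 20.9184
  Child, Non-fiction: 41×48/98 = 20.0816
Contributions (O − E)²/E:
  (27 − 29.0816)²/29.0816 = 0.1490
  (30 − 27.9184)²/27.9184 = 0.1552
  (23 − 20.9184)²/20.9184 = 0.2071
  (18 − 20.0816)²/20.0816 = 0.2158
χ² = 0.1490 + 0.1552 + 0.2071 + 0.2158 = 0.727

0.727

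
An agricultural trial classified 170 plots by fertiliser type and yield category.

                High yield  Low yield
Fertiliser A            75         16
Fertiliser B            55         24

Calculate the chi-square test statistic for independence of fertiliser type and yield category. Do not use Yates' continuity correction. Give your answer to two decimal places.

Row totals: 91, 79. Column totals: 130, 40. Grand total N = 170.
Expected counts (row total × column total / N):
  Fertiliser A, High yield: 91×130/170 = 69.588
  Fertiliser A, Low yield: 91×40/170 = 21.412
  Fertiliser B, High yield: 79×130/170 = 60.412
  Fertiliser B, Low yield: 79×40/170 = 18.588
Contributions (O − E)²/E:
  (75 − 69.588)²/69.588 = 0.4209
  (16 − 21.412)²/21.412 = 1.3679
  (55 − 60.412)²/60.412 = 0.4848
  (24 − 18.588)²/18.588 = 1.5757
χ² = 0.4209 + 1.3679 + 0.4848 + 1.5757 = 3.85

3.85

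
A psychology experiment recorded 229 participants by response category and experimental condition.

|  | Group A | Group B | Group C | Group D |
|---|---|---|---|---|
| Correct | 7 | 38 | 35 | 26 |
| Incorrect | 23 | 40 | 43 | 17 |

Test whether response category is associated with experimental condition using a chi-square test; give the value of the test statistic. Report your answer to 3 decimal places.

10.082

Row totals: 106, 123. Column totals: 30, 78, 78, 43. Grand total N = 229.
Expected counts (row total × column total / N):
  Correct, Group A: 106×30/229 = 13.8865
  Correct, Group B: 106×78/229 = 36.1048
  Correct, Group C: 106×78/229 = 36.1048
  Correct, Group D: 106×43/229 = 19.9039
  Incorrect, Group A: 123×30/229 = 16.1135
  Incorrect, Group B: 123×78/229 = 41.8952
  Incorrect, Group C: 123×78/229 = 41.8952
  Incorrect, Group D: 123×43/229 = 23.0961
Contributions (O − E)²/E:
  (7 − 13.8865)²/13.8865 = 3.4151
  (38 − 36.1048)²/36.1048 = 0.0995
  (35 − 36.1048)²/36.1048 = 0.0338
  (26 − 19.9039)²/19.9039 = 1.8671
  (23 − 16.1135)²/16.1135 = 2.9431
  (40 − 41.8952)²/41.8952 = 0.0857
  (43 − 41.8952)²/41.8952 = 0.0291
  (17 − 23.0961)²/23.0961 = 1.6090
χ² = 3.4151 + 0.0995 + 0.0338 + 1.8671 + 2.9431 + 0.0857 + 0.0291 + 1.6090 = 10.082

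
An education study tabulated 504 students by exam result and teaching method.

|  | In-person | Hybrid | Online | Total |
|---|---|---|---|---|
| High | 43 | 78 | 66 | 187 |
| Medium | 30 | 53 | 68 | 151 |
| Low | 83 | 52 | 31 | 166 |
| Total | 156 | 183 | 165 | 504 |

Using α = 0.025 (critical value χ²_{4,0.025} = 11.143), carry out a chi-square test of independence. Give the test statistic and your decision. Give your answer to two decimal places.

49.35; reject H₀

Grand total N = 504.
Expected counts (row total × column total / N):
  High, In-person: 187×156/504 = 57.881
  High, Hybrid: 187×183/504 = 67.899
  High, Online: 187×165/504 = 61.220
  Medium, In-person: 151×156/504 = 46.738
  Medium, Hybrid: 151×183/504 = 54.827
  Medium, Online: 151×165/504 = 49.435
  Low, In-person: 166×156/504 = 51.381
  Low, Hybrid: 166×183/504 = 60.274
  Low, Online: 166×165/504 = 54.345
Contributions (O − E)²/E:
  (43 − 57.881)²/57.881 = 3.8259
  (78 − 67.899)²/67.899 = 1.5027
  (66 − 61.220)²/61.220 = 0.3732
  (30 − 46.738)²/46.738 = 5.9943
  (53 − 54.827)²/54.827 = 0.0609
  (68 − 49.435)²/49.435 = 6.9720
  (83 − 51.381)²/51.381 = 19.4578
  (52 − 60.274)²/60.274 = 1.1358
  (31 − 54.345)²/54.345 = 10.0283
χ² = 3.8259 + 1.5027 + 0.3732 + 5.9943 + 0.0609 + 6.9720 + 19.4578 + 1.1358 + 10.0283 = 49.35
df = (3−1)(3−1) = 4. Since 49.35 > 11.143, reject the null hypothesis of independence at α = 0.025.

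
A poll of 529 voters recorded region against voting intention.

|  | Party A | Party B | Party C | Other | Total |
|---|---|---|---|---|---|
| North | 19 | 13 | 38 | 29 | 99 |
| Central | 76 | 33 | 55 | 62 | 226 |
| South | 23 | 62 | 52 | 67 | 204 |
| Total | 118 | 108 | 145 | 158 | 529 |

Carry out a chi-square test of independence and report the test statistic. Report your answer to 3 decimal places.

47.275

Grand total N = 529.
Expected counts (row total × column total / N):
  North, Party A: 99×118/529 = 22.0832
  North, Party B: 99×108/529 = 20.2117
  North, Party C: 99×145/529 = 27.1361
  North, Other: 99×158/529 = 29.5690
  Central, Party A: 226×118/529 = 50.4121
  Central, Party B: 226×108/529 = 46.1399
  Central, Party C: 226×145/529 = 61.9471
  Central, Other: 226×158/529 = 67.5009
  South, Party A: 204×118/529 = 45.5047
  South, Party B: 204×108/529 = 41.6484
  South, Party C: 204×145/529 = 55.9168
  South, Other: 204×158/529 = 60.9301
Contributions (O − E)²/E:
  (19 − 22.0832)²/22.0832 = 0.4305
  (13 − 20.2117)²/20.2117 = 2.5732
  (38 − 27.1361)²/27.1361 = 4.3493
  (29 − 29.5690)²/29.5690 = 0.0109
  (76 − 50.4121)²/50.4121 = 12.9878
  (33 − 46.1399)²/46.1399 = 3.7420
  (55 − 61.9471)²/61.9471 = 0.7791
  (62 − 67.5009)²/67.5009 = 0.4483
  (23 − 45.5047)²/45.5047 = 11.1299
  (62 − 41.6484)²/41.6484 = 9.9449
  (52 − 55.9168)²/55.9168 = 0.2744
  (67 − 60.9301)²/60.9301 = 0.6047
χ² = 0.4305 + 2.5732 + 4.3493 + 0.0109 + 12.9878 + 3.7420 + 0.7791 + 0.4483 + 11.1299 + 9.9449 + 0.2744 + 0.6047 = 47.275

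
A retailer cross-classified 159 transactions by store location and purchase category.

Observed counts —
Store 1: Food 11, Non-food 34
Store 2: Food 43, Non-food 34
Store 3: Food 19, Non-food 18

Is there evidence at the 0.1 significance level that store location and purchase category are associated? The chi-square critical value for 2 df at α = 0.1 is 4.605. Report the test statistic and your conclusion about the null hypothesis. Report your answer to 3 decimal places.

Row totals: 45, 77, 37. Column totals: 73, 86. Grand total N = 159.
Expected counts (row total × column total / N):
  Store 1, Food: 45×73/159 = 20.6604
  Store 1, Non-food: 45×86/159 = 24.3396
  Store 2, Food: 77×73/159 = 35.3522
  Store 2, Non-food: 77×86/159 = 41.6478
  Store 3, Food: 37×73/159 = 16.9874
  Store 3, Non-food: 37×86/159 = 20.0126
Contributions (O − E)²/E:
  (11 − 20.6604)²/20.6604 = 4.5170
  (34 − 24.3396)²/24.3396 = 3.8342
  (43 − 35.3522)²/35.3522 = 1.6545
  (34 − 41.6478)²/41.6478 = 1.4044
  (19 − 16.9874)²/16.9874 = 0.2384
  (18 − 20.0126)²/20.0126 = 0.2024
χ² = 4.5170 + 3.8342 + 1.6545 + 1.4044 + 0.2384 + 0.2024 = 11.851
df = (3−1)(2−1) = 2. Since 11.851 > 4.605, reject the null hypothesis of independence at α = 0.1.

11.851; reject H₀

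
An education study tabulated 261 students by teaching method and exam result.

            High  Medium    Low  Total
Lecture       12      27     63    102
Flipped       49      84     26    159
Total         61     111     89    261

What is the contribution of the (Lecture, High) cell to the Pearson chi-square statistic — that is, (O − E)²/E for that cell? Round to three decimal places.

5.880

Row total (Lecture) = 102; column total (High) = 61; N = 261.
Expected count E = 102 × 61 / 261 = 23.8391.
Contribution = (O − E)²/E = (12 − 23.8391)² / 23.8391 = 5.880.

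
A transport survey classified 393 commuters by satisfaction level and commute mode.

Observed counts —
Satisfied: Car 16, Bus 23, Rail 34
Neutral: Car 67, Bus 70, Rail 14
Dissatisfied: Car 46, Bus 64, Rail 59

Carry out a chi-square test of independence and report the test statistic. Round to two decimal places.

Row totals: 73, 151, 169. Column totals: 129, 157, 107. Grand total N = 393.
Expected counts (row total × column total / N):
  Satisfied, Car: 73×129/393 = 23.962
  Satisfied, Bus: 73×157/393 = 29.163
  Satisfied, Rail: 73×107/393 = 19.875
  Neutral, Car: 151×129/393 = 49.565
  Neutral, Bus: 151×157/393 = 60.323
  Neutral, Rail: 151×107/393 = 41.112
  Dissatisfied, Car: 169×129/393 = 55.473
  Dissatisfied, Bus: 169×157/393 = 67.514
  Dissatisfied, Rail: 169×107/393 = 46.013
Contributions (O − E)²/E:
  (16 − 23.962)²/23.962 = 2.6456
  (23 − 29.163)²/29.163 = 1.3024
  (34 − 19.875)²/19.875 = 10.0385
  (67 − 49.565)²/49.565 = 6.1329
  (70 − 60.323)²/60.323 = 1.5524
  (14 − 41.112)²/41.112 = 17.8795
  (46 − 55.473)²/55.473 = 1.6177
  (64 − 67.514)²/67.514 = 0.1829
  (59 − 46.013)²/46.013 = 3.6655
χ² = 2.6456 + 1.3024 + 10.0385 + 6.1329 + 1.5524 + 17.8795 + 1.6177 + 0.1829 + 3.6655 = 45.02

45.02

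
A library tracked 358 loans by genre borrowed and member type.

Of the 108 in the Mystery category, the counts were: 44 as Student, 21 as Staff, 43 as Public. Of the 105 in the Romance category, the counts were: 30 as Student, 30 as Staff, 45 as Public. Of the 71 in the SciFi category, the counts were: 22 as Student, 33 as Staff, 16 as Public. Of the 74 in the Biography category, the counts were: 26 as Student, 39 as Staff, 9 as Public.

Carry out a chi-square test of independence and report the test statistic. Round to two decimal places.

38.09

Row totals: 108, 105, 71, 74. Column totals: 122, 123, 113. Grand total N = 358.
Expected counts (row total × column total / N):
  Mystery, Student: 108×122/358 = 36.804
  Mystery, Staff: 108×123/358 = 37.106
  Mystery, Public: 108×113/358 = 34.089
  Romance, Student: 105×122/358 = 35.782
  Romance, Staff: 105×123/358 = 36.075
  Romance, Public: 105×113/358 = 33.142
  SciFi, Student: 71×122/358 = 24.196
  SciFi, Staff: 71×123/358 = 24.394
  SciFi, Public: 71×113/358 = 22.411
  Biography, Student: 74×122/358 = 25.218
  Biography, Staff: 74×123/358 = 25.425
  Biography, Public: 74×113/358 = 23.358
Contributions (O − E)²/E:
  (44 − 36.804)²/36.804 = 1.4070
  (21 − 37.106)²/37.106 = 6.9909
  (43 − 34.089)²/34.089 = 2.3294
  (30 − 35.782)²/35.782 = 0.9343
  (30 − 36.075)²/36.075 = 1.0230
  (45 − 33.142)²/33.142 = 4.2427
  (22 − 24.196)²/24.196 = 0.1993
  (33 − 24.394)²/24.394 = 3.0361
  (16 − 22.411)²/22.411 = 1.8340
  (26 − 25.218)²/25.218 = 0.0242
  (39 − 25.425)²/25.425 = 7.2480
  (9 − 23.358)²/23.358 = 8.8258
χ² = 1.4070 + 6.9909 + 2.3294 + 0.9343 + 1.0230 + 4.2427 + 0.1993 + 3.0361 + 1.8340 + 0.0242 + 7.2480 + 8.8258 = 38.09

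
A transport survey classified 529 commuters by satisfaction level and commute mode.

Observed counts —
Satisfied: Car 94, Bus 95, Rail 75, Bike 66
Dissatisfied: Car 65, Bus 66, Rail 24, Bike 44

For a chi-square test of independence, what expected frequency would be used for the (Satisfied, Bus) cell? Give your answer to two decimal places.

100.43

Row total (Satisfied) = 330; column total (Bus) = 161; grand total N = 529.
Expected count = (row total × column total) / N = 330 × 161 / 529 = 100.43.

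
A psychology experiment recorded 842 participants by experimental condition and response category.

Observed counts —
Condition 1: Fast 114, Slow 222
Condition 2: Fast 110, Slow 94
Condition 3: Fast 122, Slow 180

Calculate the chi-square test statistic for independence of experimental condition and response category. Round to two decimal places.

21.05

Row totals: 336, 204, 302. Column totals: 346, 496. Grand total N = 842.
Expected counts (row total × column total / N):
  Condition 1, Fast: 336×346/842 = 138.071
  Condition 1, Slow: 336×496/842 = 197.929
  Condition 2, Fast: 204×346/842 = 83.829
  Condition 2, Slow: 204×496/842 = 120.171
  Condition 3, Fast: 302×346/842 = 124.100
  Condition 3, Slow: 302×496/842 = 177.900
Contributions (O − E)²/E:
  (114 − 138.071)²/138.071 = 4.1965
  (222 − 197.929)²/197.929 = 2.9274
  (110 − 83.829)²/83.829 = 8.1705
  (94 − 120.171)²/120.171 = 5.6996
  (122 − 124.100)²/124.100 = 0.0355
  (180 − 177.900)²/177.900 = 0.0248
χ² = 4.1965 + 2.9274 + 8.1705 + 5.6996 + 0.0355 + 0.0248 = 21.05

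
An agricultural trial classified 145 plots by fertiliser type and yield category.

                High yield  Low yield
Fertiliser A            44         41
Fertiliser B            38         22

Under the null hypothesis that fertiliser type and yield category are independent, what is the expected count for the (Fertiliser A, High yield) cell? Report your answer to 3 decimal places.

Row total (Fertiliser A) = 85; column total (High yield) = 82; grand total N = 145.
Expected count = (row total × column total) / N = 85 × 82 / 145 = 48.069.

48.069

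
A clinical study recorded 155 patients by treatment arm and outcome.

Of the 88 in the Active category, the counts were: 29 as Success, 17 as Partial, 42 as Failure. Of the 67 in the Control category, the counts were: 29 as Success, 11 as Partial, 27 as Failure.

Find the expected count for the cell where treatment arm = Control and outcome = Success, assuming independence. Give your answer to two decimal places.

Row total (Control) = 67; column total (Success) = 58; grand total N = 155.
Expected count = (row total × column total) / N = 67 × 58 / 155 = 25.07.

25.07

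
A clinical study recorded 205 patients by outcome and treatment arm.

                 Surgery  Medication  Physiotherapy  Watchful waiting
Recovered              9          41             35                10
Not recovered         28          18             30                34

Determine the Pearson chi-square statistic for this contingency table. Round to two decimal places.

Row totals: 95, 110. Column totals: 37, 59, 65, 44. Grand total N = 205.
Expected counts (row total × column total / N):
  Recovered, Surgery: 95×37/205 = 17.146
  Recovered, Medication: 95×59/205 = 27.341
  Recovered, Physiotherapy: 95×65/205 = 30.122
  Recovered, Watchful waiting: 95×44/205 = 20.390
  Not recovered, Surgery: 110×37/205 = 19.854
  Not recovered, Medication: 110×59/205 = 31.659
  Not recovered, Physiotherapy: 110×65/205 = 34.878
  Not recovered, Watchful waiting: 110×44/205 = 23.610
Contributions (O − E)²/E:
  (9 − 17.146)²/17.146 = 3.8701
  (41 − 27.341)²/27.341 = 6.8238
  (35 − 30.122)²/30.122 = 0.7900
  (10 − 20.390)²/20.390 = 5.2944
  (28 − 19.854)²/19.854 = 3.3423
  (18 − 31.659)²/31.659 = 5.8931
  (30 − 34.878)²/34.878 = 0.6822
  (34 − 23.610)²/23.610 = 4.5723
χ² = 3.8701 + 6.8238 + 0.7900 + 5.2944 + 3.3423 + 5.8931 + 0.6822 + 4.5723 = 31.27

31.27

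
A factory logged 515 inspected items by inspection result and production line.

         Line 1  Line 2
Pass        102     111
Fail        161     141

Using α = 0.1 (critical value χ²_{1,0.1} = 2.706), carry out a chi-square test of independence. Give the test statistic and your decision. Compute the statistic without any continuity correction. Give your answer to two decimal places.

1.47; fail to reject H₀

Row totals: 213, 302. Column totals: 263, 252. Grand total N = 515.
Expected counts (row total × column total / N):
  Pass, Line 1: 213×263/515 = 108.775
  Pass, Line 2: 213×252/515 = 104.225
  Fail, Line 1: 302×263/515 = 154.225
  Fail, Line 2: 302×252/515 = 147.775
Contributions (O − E)²/E:
  (102 − 108.775)²/108.775 = 0.4220
  (111 − 104.225)²/104.225 = 0.4404
  (161 − 154.225)²/154.225 = 0.2976
  (141 − 147.775)²/147.775 = 0.3106
χ² = 0.4220 + 0.4404 + 0.2976 + 0.3106 = 1.47
df = (2−1)(2−1) = 1. Since 1.47 < 2.706, fail to reject the null hypothesis of independence at α = 0.1.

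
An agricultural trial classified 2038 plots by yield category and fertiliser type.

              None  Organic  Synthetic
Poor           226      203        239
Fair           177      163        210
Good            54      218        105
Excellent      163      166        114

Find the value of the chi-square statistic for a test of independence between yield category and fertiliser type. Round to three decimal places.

Row totals: 668, 550, 377, 443. Column totals: 620, 750, 668. Grand total N = 2038.
Expected counts (row total × column total / N):
  Poor, None: 668×620/2038 = 203.21884
  Poor, Organic: 668×750/2038 = 245.82924
  Poor, Synthetic: 668×668/2038 = 218.95191
  Fair, None: 550×620/2038 = 167.32090
  Fair, Organic: 550×750/2038 = 202.40432
  Fair, Synthetic: 550×668/2038 = 180.27478
  Good, None: 377×620/2038 = 114.69087
  Good, Organic: 377×750/2038 = 138.73896
  Good, Synthetic: 377×668/2038 = 123.57017
  Excellent, None: 443×620/2038 = 134.76938
  Excellent, Organic: 443×750/2038 = 163.02748
  Excellent, Synthetic: 443×668/2038 = 145.20314
Contributions (O − E)²/E:
  (226 − 203.21884)²/203.21884 = 2.5538
  (203 − 245.82924)²/245.82924 = 7.4619
  (239 − 218.95191)²/218.95191 = 1.8357
  (177 − 167.32090)²/167.32090 = 0.5599
  (163 − 202.40432)²/202.40432 = 7.6713
  (210 − 180.27478)²/180.27478 = 4.9013
  (54 − 114.69087)²/114.69087 = 32.1157
  (218 − 138.73896)²/138.73896 = 45.2815
  (105 − 123.57017)²/123.57017 = 2.7907
  (163 − 134.76938)²/134.76938 = 5.9136
  (166 − 163.02748)²/163.02748 = 0.0542
  (114 − 145.20314)²/145.20314 = 6.7053
χ² = 2.5538 + 7.4619 + 1.8357 + 0.5599 + 7.6713 + 4.9013 + 32.1157 + 45.2815 + 2.7907 + 5.9136 + 0.0542 + 6.7053 = 117.845

117.845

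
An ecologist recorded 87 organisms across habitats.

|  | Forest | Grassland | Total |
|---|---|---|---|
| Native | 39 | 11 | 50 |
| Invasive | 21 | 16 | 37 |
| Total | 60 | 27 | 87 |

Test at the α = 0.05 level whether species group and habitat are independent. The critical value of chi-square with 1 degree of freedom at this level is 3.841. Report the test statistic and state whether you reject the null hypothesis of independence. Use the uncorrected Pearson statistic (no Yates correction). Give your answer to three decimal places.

Grand total N = 87.
Expected counts (row total × column total / N):
  Native, Forest: 50×60/87 = 34.48276
  Native, Grassland: 50×27/87 = 15.51724
  Invasive, Forest: 37×60/87 = 25.51724
  Invasive, Grassland: 37×27/87 = 11.48276
Contributions (O − E)²/E:
  (39 − 34.48276)²/34.48276 = 0.5918
  (11 − 15.51724)²/15.51724 = 1.3150
  (21 − 25.51724)²/25.51724 = 0.7997
  (16 − 11.48276)²/11.48276 = 1.7771
χ² = 0.5918 + 1.3150 + 0.7997 + 1.7771 = 4.484
df = (2−1)(2−1) = 1. Since 4.484 > 3.841, reject the null hypothesis of independence at α = 0.05.

4.484; reject H₀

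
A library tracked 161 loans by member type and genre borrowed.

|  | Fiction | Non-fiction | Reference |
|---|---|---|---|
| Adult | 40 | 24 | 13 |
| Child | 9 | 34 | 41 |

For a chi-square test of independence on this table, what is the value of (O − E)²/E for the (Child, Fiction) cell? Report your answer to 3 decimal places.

Row total (Child) = 84; column total (Fiction) = 49; N = 161.
Expected count E = 84 × 49 / 161 = 25.5652.
Contribution = (O − E)²/E = (9 − 25.5652)² / 25.5652 = 10.734.

10.734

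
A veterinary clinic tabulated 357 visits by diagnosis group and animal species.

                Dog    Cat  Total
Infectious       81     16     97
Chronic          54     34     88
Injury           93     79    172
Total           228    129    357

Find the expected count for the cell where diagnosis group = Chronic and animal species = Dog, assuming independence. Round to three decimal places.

Row total (Chronic) = 88; column total (Dog) = 228; grand total N = 357.
Expected count = (row total × column total) / N = 88 × 228 / 357 = 56.202.

56.202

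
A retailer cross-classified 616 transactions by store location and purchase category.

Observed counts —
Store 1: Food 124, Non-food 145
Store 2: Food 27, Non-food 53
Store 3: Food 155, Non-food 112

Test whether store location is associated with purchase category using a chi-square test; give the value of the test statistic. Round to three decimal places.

16.989

Row totals: 269, 80, 267. Column totals: 306, 310. Grand total N = 616.
Expected counts (row total × column total / N):
  Store 1, Food: 269×306/616 = 133.6266
  Store 1, Non-food: 269×310/616 = 135.3734
  Store 2, Food: 80×306/616 = 39.7403
  Store 2, Non-food: 80×310/616 = 40.2597
  Store 3, Food: 267×306/616 = 132.6331
  Store 3, Non-food: 267×310/616 = 134.3669
Contributions (O − E)²/E:
  (124 − 133.6266)²/133.6266 = 0.6935
  (145 − 135.3734)²/135.3734 = 0.6846
  (27 − 39.7403)²/39.7403 = 4.0844
  (53 − 40.2597)²/40.2597 = 4.0317
  (155 − 132.6331)²/132.6331 = 3.7719
  (112 − 134.3669)²/134.3669 = 3.7232
χ² = 0.6935 + 0.6846 + 4.0844 + 4.0317 + 3.7719 + 3.7232 = 16.989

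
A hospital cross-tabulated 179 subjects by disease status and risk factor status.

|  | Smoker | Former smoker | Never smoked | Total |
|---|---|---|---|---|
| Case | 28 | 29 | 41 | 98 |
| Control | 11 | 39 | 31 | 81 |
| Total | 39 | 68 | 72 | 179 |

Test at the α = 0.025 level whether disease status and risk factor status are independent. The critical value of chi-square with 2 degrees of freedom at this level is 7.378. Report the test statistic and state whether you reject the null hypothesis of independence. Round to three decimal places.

Grand total N = 179.
Expected counts (row total × column total / N):
  Case, Smoker: 98×39/179 = 21.3520
  Case, Former smoker: 98×68/179 = 37.2291
  Case, Never smoked: 98×72/179 = 39.4190
  Control, Smoker: 81×39/179 = 17.6480
  Control, Former smoker: 81×68/179 = 30.7709
  Control, Never smoked: 81×72/179 = 32.5810
Contributions (O − E)²/E:
  (28 − 21.3520)²/21.3520 = 2.0699
  (29 − 37.2291)²/37.2291 = 1.8190
  (41 − 39.4190)²/39.4190 = 0.0634
  (11 − 17.6480)²/17.6480 = 2.5043
  (39 − 30.7709)²/30.7709 = 2.2007
  (31 − 32.5810)²/32.5810 = 0.0767
χ² = 2.0699 + 1.8190 + 0.0634 + 2.5043 + 2.2007 + 0.0767 = 8.734
df = (2−1)(3−1) = 2. Since 8.734 > 7.378, reject the null hypothesis of independence at α = 0.025.

8.734; reject H₀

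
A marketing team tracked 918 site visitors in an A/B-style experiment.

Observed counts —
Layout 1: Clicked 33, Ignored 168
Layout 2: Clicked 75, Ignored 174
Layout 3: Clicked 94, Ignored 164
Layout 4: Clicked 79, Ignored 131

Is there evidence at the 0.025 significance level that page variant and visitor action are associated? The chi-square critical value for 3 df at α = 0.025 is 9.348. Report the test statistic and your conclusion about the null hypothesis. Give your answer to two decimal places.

28.07; reject H₀

Row totals: 201, 249, 258, 210. Column totals: 281, 637. Grand total N = 918.
Expected counts (row total × column total / N):
  Layout 1, Clicked: 201×281/918 = 61.526
  Layout 1, Ignored: 201×637/918 = 139.474
  Layout 2, Clicked: 249×281/918 = 76.219
  Layout 2, Ignored: 249×637/918 = 172.781
  Layout 3, Clicked: 258×281/918 = 78.974
  Layout 3, Ignored: 258×637/918 = 179.026
  Layout 4, Clicked: 210×281/918 = 64.281
  Layout 4, Ignored: 210×637/918 = 145.719
Contributions (O − E)²/E:
  (33 − 61.526)²/61.526 = 13.2258
  (168 − 139.474)²/139.474 = 5.8343
  (75 − 76.219)²/76.219 = 0.0195
  (174 − 172.781)²/172.781 = 0.0086
  (94 − 78.974)²/78.974 = 2.8589
  (164 − 179.026)²/179.026 = 1.2612
  (79 − 64.281)²/64.281 = 3.3703
  (131 − 145.719)²/145.719 = 1.4868
χ² = 13.2258 + 5.8343 + 0.0195 + 0.0086 + 2.8589 + 1.2612 + 3.3703 + 1.4868 = 28.07
df = (4−1)(2−1) = 3. Since 28.07 > 9.348, reject the null hypothesis of independence at α = 0.025.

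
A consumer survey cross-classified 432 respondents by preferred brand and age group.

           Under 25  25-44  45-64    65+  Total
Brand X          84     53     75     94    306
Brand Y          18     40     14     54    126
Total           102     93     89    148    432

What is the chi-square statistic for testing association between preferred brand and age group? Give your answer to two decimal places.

26.79

Grand total N = 432.
Expected counts (row total × column total / N):
  Brand X, Under 25: 306×102/432 = 72.250
  Brand X, 25-44: 306×93/432 = 65.875
  Brand X, 45-64: 306×89/432 = 63.042
  Brand X, 65+: 306×148/432 = 104.833
  Brand Y, Under 25: 126×102/432 = 29.750
  Brand Y, 25-44: 126×93/432 = 27.125
  Brand Y, 45-64: 126×89/432 = 25.958
  Brand Y, 65+: 126×148/432 = 43.167
Contributions (O − E)²/E:
  (84 − 72.250)²/72.250 = 1.9109
  (53 − 65.875)²/65.875 = 2.5164
  (75 − 63.042)²/63.042 = 2.2682
  (94 − 104.833)²/104.833 = 1.1194
  (18 − 29.750)²/29.750 = 4.6408
  (40 − 27.125)²/27.125 = 6.1112
  (14 − 25.958)²/25.958 = 5.5087
  (54 − 43.167)²/43.167 = 2.7186
χ² = 1.9109 + 2.5164 + 2.2682 + 1.1194 + 4.6408 + 6.1112 + 5.5087 + 2.7186 = 26.79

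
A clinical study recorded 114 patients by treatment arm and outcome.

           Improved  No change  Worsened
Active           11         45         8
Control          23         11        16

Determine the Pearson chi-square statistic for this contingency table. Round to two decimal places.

Row totals: 64, 50. Column totals: 34, 56, 24. Grand total N = 114.
Expected counts (row total × column total / N):
  Active, Improved: 64×34/114 = 19.088
  Active, No change: 64×56/114 = 31.439
  Active, Worsened: 64×24/114 = 13.474
  Control, Improved: 50×34/114 = 14.912
  Control, No change: 50×56/114 = 24.561
  Control, Worsened: 50×24/114 = 10.526
Contributions (O − E)²/E:
  (11 − 19.088)²/19.088 = 3.4271
  (45 − 31.439)²/31.439 = 5.8494
  (8 − 13.474)²/13.474 = 2.2239
  (23 − 14.912)²/14.912 = 4.3868
  (11 − 24.561)²/24.561 = 7.4875
  (16 − 10.526)²/10.526 = 2.8467
χ² = 3.4271 + 5.8494 + 2.2239 + 4.3868 + 7.4875 + 2.8467 = 26.22

26.22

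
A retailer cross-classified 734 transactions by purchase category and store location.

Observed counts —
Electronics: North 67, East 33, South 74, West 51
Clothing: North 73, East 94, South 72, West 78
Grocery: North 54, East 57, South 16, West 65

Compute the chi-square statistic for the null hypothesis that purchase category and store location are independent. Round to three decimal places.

50.570

Row totals: 225, 317, 192. Column totals: 194, 184, 162, 194. Grand total N = 734.
Expected counts (row total × column total / N):
  Electronics, North: 225×194/734 = 59.4687
  Electronics, East: 225×184/734 = 56.4033
  Electronics, South: 225×162/734 = 49.6594
  Electronics, West: 225×194/734 = 59.4687
  Clothing, North: 317×194/734 = 83.7847
  Clothing, East: 317×184/734 = 79.4659
  Clothing, South: 317×162/734 = 69.9646
  Clothing, West: 317×194/734 = 83.7847
  Grocery, North: 192×194/734 = 50.7466
  Grocery, East: 192×184/734 = 48.1308
  Grocery, South: 192×162/734 = 42.3760
  Grocery, West: 192×194/734 = 50.7466
Contributions (O − E)²/E:
  (67 − 59.4687)²/59.4687 = 0.9538
  (33 − 56.4033)²/56.4033 = 9.7107
  (74 − 49.6594)²/49.6594 = 11.9306
  (51 − 59.4687)²/59.4687 = 1.2060
  (73 − 83.7847)²/83.7847 = 1.3882
  (94 − 79.4659)²/79.4659 = 2.6582
  (72 − 69.9646)²/69.9646 = 0.0592
  (78 − 83.7847)²/83.7847 = 0.3994
  (54 − 50.7466)²/50.7466 = 0.2086
  (57 − 48.1308)²/48.1308 = 1.6344
  (16 − 42.3760)²/42.3760 = 16.4172
  (65 − 50.7466)²/50.7466 = 4.0034
χ² = 0.9538 + 9.7107 + 11.9306 + 1.2060 + 1.3882 + 2.6582 + 0.0592 + 0.3994 + 0.2086 + 1.6344 + 16.4172 + 4.0034 = 50.570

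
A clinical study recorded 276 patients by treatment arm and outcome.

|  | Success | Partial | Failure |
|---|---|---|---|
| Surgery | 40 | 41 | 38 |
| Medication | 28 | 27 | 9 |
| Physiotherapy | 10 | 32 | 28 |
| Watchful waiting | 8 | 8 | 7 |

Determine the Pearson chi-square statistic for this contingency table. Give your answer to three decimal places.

Row totals: 119, 64, 70, 23. Column totals: 86, 108, 82. Grand total N = 276.
Expected counts (row total × column total / N):
  Surgery, Success: 119×86/276 = 37.0797
  Surgery, Partial: 119×108/276 = 46.5652
  Surgery, Failure: 119×82/276 = 35.3551
  Medication, Success: 64×86/276 = 19.9420
  Medication, Partial: 64×108/276 = 25.0435
  Medication, Failure: 64×82/276 = 19.0145
  Physiotherapy, Success: 70×86/276 = 21.8116
  Physiotherapy, Partial: 70×108/276 = 27.3913
  Physiotherapy, Failure: 70×82/276 = 20.7971
  Watchful waiting, Success: 23×86/276 = 7.1667
  Watchful waiting, Partial: 23×108/276 = 9.0000
  Watchful waiting, Failure: 23×82/276 = 6.8333
Contributions (O − E)²/E:
  (40 − 37.0797)²/37.0797 = 0.2300
  (41 − 46.5652)²/46.5652 = 0.6651
  (38 − 35.3551)²/35.3551 = 0.1979
  (28 − 19.9420)²/19.9420 = 3.2560
  (27 − 25.0435)²/25.0435 = 0.1528
  (9 − 19.0145)²/19.0145 = 5.2744
  (10 − 21.8116)²/21.8116 = 6.3963
  (32 − 27.3913)²/27.3913 = 0.7754
  (28 − 20.7971)²/20.7971 = 2.4947
  (8 − 7.1667)²/7.1667 = 0.0969
  (8 − 9.0000)²/9.0000 = 0.1111
  (7 − 6.8333)²/6.8333 = 0.0041
χ² = 0.2300 + 0.6651 + 0.1979 + 3.2560 + 0.1528 + 5.2744 + 6.3963 + 0.7754 + 2.4947 + 0.0969 + 0.1111 + 0.0041 = 19.655

19.655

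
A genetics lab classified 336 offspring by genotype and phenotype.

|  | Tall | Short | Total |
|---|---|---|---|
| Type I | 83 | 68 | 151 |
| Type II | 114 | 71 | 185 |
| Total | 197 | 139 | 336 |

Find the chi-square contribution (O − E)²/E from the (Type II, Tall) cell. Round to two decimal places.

0.28

Row total (Type II) = 185; column total (Tall) = 197; N = 336.
Expected count E = 185 × 197 / 336 = 108.467.
Contribution = (O − E)²/E = (114 − 108.467)² / 108.467 = 0.28.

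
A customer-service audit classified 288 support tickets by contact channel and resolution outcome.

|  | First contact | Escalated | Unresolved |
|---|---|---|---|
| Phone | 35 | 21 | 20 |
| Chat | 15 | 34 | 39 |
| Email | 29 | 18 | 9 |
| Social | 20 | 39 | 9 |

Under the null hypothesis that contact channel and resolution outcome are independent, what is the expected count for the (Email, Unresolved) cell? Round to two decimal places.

14.97

Row total (Email) = 56; column total (Unresolved) = 77; grand total N = 288.
Expected count = (row total × column total) / N = 56 × 77 / 288 = 14.97.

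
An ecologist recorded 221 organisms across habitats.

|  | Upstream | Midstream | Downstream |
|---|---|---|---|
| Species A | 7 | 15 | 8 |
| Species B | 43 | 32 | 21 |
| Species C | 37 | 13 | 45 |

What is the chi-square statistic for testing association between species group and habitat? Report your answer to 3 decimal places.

25.897

Row totals: 30, 96, 95. Column totals: 87, 60, 74. Grand total N = 221.
Expected counts (row total × column total / N):
  Species A, Upstream: 30×87/221 = 11.8100
  Species A, Midstream: 30×60/221 = 8.1448
  Species A, Downstream: 30×74/221 = 10.0452
  Species B, Upstream: 96×87/221 = 37.7919
  Species B, Midstream: 96×60/221 = 26.0633
  Species B, Downstream: 96×74/221 = 32.1448
  Species C, Upstream: 95×87/221 = 37.3982
  Species C, Midstream: 95×60/221 = 25.7919
  Species C, Downstream: 95×74/221 = 31.8100
Contributions (O − E)²/E:
  (7 − 11.8100)²/11.8100 = 1.9590
  (15 − 8.1448)²/8.1448 = 5.7698
  (8 − 10.0452)²/10.0452 = 0.4164
  (43 − 37.7919)²/37.7919 = 0.7177
  (32 − 26.0633)²/26.0633 = 1.3523
  (21 − 32.1448)²/32.1448 = 3.8640
  (37 − 37.3982)²/37.3982 = 0.0042
  (13 − 25.7919)²/25.7919 = 6.3443
  (45 − 31.8100)²/31.8100 = 5.4692
χ² = 1.9590 + 5.7698 + 0.4164 + 0.7177 + 1.3523 + 3.8640 + 0.0042 + 6.3443 + 5.4692 = 25.897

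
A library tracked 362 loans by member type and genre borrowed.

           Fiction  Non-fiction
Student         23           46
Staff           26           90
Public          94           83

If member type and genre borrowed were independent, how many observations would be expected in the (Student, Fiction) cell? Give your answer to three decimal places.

Row total (Student) = 69; column total (Fiction) = 143; grand total N = 362.
Expected count = (row total × column total) / N = 69 × 143 / 362 = 27.257.

27.257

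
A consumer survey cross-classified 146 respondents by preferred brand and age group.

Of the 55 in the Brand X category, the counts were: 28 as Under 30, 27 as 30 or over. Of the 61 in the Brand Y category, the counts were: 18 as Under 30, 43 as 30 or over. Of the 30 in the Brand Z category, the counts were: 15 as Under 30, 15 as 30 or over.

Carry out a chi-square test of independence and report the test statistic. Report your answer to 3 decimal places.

6.494

Row totals: 55, 61, 30. Column totals: 61, 85. Grand total N = 146.
Expected counts (row total × column total / N):
  Brand X, Under 30: 55×61/146 = 22.9795
  Brand X, 30 or over: 55×85/146 = 32.0205
  Brand Y, Under 30: 61×61/146 = 25.4863
  Brand Y, 30 or over: 61×85/146 = 35.5137
  Brand Z, Under 30: 30×61/146 = 12.5342
  Brand Z, 30 or over: 30×85/146 = 17.4658
Contributions (O − E)²/E:
  (28 − 22.9795)²/22.9795 = 1.0969
  (27 − 32.0205)²/32.0205 = 0.7872
  (18 − 25.4863)²/25.4863 = 2.1990
  (43 − 35.5137)²/35.5137 = 1.5781
  (15 − 12.5342)²/12.5342 = 0.4851
  (15 − 17.4658)²/17.4658 = 0.3481
χ² = 1.0969 + 0.7872 + 2.1990 + 1.5781 + 0.4851 + 0.3481 = 6.494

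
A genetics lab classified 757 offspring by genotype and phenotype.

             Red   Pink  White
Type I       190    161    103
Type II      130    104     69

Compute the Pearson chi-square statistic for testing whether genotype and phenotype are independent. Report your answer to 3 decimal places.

Row totals: 454, 303. Column totals: 320, 265, 172. Grand total N = 757.
Expected counts (row total × column total / N):
  Type I, Red: 454×320/757 = 191.9155
  Type I, Pink: 454×265/757 = 158.9300
  Type I, White: 454×172/757 = 103.1546
  Type II, Red: 303×320/757 = 128.0845
  Type II, Pink: 303×265/757 = 106.0700
  Type II, White: 303×172/757 = 68.8454
Contributions (O − E)²/E:
  (190 − 191.9155)²/191.9155 = 0.0191
  (161 − 158.9300)²/158.9300 = 0.0270
  (103 − 103.1546)²/103.1546 = 0.0002
  (130 − 128.0845)²/128.0845 = 0.0286
  (104 − 106.0700)²/106.0700 = 0.0404
  (69 − 68.8454)²/68.8454 = 0.0003
χ² = 0.0191 + 0.0270 + 0.0002 + 0.0286 + 0.0404 + 0.0003 = 0.116

0.116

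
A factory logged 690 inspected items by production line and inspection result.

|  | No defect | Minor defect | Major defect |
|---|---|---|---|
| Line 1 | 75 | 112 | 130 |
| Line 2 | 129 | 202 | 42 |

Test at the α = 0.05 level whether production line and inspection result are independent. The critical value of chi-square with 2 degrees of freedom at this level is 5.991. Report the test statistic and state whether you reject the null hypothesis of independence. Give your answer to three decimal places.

Row totals: 317, 373. Column totals: 204, 314, 172. Grand total N = 690.
Expected counts (row total × column total / N):
  Line 1, No defect: 317×204/690 = 93.7217
  Line 1, Minor defect: 317×314/690 = 144.2580
  Line 1, Major defect: 317×172/690 = 79.0203
  Line 2, No defect: 373×204/690 = 110.2783
  Line 2, Minor defect: 373×314/690 = 169.7420
  Line 2, Major defect: 373×172/690 = 92.9797
Contributions (O − E)²/E:
  (75 − 93.7217)²/93.7217 = 3.7398
  (112 − 144.2580)²/144.2580 = 7.2133
  (130 − 79.0203)²/79.0203 = 32.8894
  (129 − 110.2783)²/110.2783 = 3.1783
  (202 − 169.7420)²/169.7420 = 6.1304
  (42 − 92.9797)²/92.9797 = 27.9516
χ² = 3.7398 + 7.2133 + 32.8894 + 3.1783 + 6.1304 + 27.9516 = 81.103
df = (2−1)(3−1) = 2. Since 81.103 > 5.991, reject the null hypothesis of independence at α = 0.05.

81.103; reject H₀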